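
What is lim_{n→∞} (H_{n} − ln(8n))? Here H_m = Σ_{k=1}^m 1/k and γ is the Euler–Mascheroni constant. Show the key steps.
lim = −ln 8 + γ

By Euler-Maclaurin, H_m = ln m + γ + O(1/m). So
  H_{n} − ln(8n) = ln(n) + γ − ln(8n) + O(1/n)
                       = ln(1/8) + γ + O(1/n).
Hence the limit is ln(1/8) + γ.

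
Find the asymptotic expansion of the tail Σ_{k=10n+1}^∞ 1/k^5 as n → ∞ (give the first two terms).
Σ_{k>10n} 1/k^5 = 1/(4 · (10n)^4) − 1/(2 · (10n)^5) + O(1/(10n)^6)

Compare to the integral: ∫_{10n}^∞ x^(−5) dx = [−x^(−4)/4]_{10n}^∞ = 1/((5−1)·(10n)^4). The Euler-Maclaurin correction adds −f(10n)/2 = −1/(2·(10n)^5). Euler-Maclaurin then gives
  Σ_{k>10n} 1/k^5 = ∫_{10n}^∞ dx/x^5 − 1/(2·(10n)^5) + O(1/(10n)^6).
(Equivalently this is ζ(5) − Σ_{k≤10n} 1/k^5.)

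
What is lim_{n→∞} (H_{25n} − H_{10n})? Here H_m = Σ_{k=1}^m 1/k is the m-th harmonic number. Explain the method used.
lim = ln(25/10) = ln(5/2)

Euler-Maclaurin gives H_m = ln m + γ + 1/(2m) + O(1/m^2). The γ and O(1/m) terms cancel in the difference:
  H_{25n} − H_{10n} = ln(25n) − ln(10n) + O(1/n) = ln(25/10) + O(1/n).
Hence the limit is ln(25/10) = ln(5/2).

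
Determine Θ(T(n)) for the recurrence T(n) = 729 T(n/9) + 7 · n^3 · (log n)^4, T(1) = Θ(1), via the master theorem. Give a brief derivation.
T(n) = Θ(n^3 · (log n)^5)

Here log_9 729 = 3 and f(n) = 7 · n^3 · (log n)^4 = Θ(n^(log_9 729) · (log n)^4). This is the extended Case 2 of the master theorem (f matches the critical exponent up to log factors), giving T(n) = Θ(n^(log_9 729) · (log n)^(4+1)) = Θ(n^3 · (log n)^5).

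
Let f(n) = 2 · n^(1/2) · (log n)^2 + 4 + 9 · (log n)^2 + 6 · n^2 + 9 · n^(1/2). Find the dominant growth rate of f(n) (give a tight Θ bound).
f(n) ∈ Θ(n^2)

Compare the terms by growth order. For large n, n^a · (log n)^b dominates n^a' · (log n)^b' iff a > a', or (a = a' and b > b'). Ranking the 5 terms shows the dominant one is 6 · n^2. Hence f(n) ∈ Θ(n^2).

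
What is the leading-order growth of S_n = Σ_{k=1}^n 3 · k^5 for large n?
S_n ~ n^6 / 2

By integral comparison (Euler-Maclaurin), Σ_{k=1}^n 3 · k^5 = 3 · ∫_0^n x^5 dx + O(n^5) = 3 · n^6/6 = n^6 / 2 + O(n^5). (Equivalently, Faulhaber's formula gives the same leading term.)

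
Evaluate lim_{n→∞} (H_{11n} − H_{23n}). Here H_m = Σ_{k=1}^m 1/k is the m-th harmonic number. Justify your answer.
lim = ln(11/23)

Euler-Maclaurin gives H_m = ln m + γ + 1/(2m) + O(1/m^2). The γ and O(1/m) terms cancel in the difference:
  H_{11n} − H_{23n} = ln(11n) − ln(23n) + O(1/n) = ln(11/23) + O(1/n).
Hence the limit is ln(11/23).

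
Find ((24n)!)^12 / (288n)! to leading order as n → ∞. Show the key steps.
((24n)!)^12/(288n)! ~ ((2π·24n)^(11/2) / sqrt(12)) · 12^(−12·24n)  →  0

Write N = 24n. Stirling: N! ~ sqrt(2π N)(N/e)^N and (12N)! ~ sqrt(2π·12N)·(12N/e)^(12N).
  (N!)^12/(12N)! ~ (2π N)^(12/2) (N/e)^(12N) / [sqrt(2π·12N) (12N/e)^(12N)]
     = (2π N)^(12/2) / sqrt(2π·12N) · (N/(12N))^(12N)
     = (2π N)^((12−1)/2) / sqrt(12) · 12^(−12N).
Since 12^12 > 1, the factor 12^(−12N) decays exponentially, so the ratio → 0. Substituting N = 24n gives the stated form.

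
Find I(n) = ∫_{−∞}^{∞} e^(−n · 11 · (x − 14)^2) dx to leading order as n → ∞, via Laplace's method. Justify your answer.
I(n) = sqrt(π/(11n))

Here φ(x) = 11 · (x − 14)^2 has its unique minimum at x* = 14 with φ(x*) = 0 and φ''(x*) = 22. Laplace's method gives
  I(n) ~ e^(−n φ(x*)) · sqrt(2π / (n · φ''(x*))) = sqrt(2π / (22n)) = sqrt(π/(11n)).
This is exact: substituting u = (x − 14)·sqrt(11n) gives I(n) = (1/sqrt(11n)) ∫_{−∞}^{∞} e^(−u^2) du = sqrt(π/(11n)).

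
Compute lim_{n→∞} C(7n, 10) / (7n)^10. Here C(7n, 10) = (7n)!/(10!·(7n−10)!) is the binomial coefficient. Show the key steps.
lim = 1/10! = 1/3628800

With N = 7n → ∞: C(N, 10) / N^10 = [N(N−1)…(N−9)] / (10! · N^10) = (1/10!) · 1 · (1 − 1/(7n)) · … · (1 − 9/(7n)). Each factor → 1 as N → ∞, so the limit is 1/10! = 1/3628800.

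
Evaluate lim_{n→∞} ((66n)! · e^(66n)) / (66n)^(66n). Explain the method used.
lim = ∞

Stirling: (66n)! ~ sqrt(2π·66n) · (66n/e)^(66n). Hence
  (66n)! · e^(66n) / (66n)^(66n) ~ sqrt(2π·66n) = sqrt(2π·66) · sqrt(n) → ∞.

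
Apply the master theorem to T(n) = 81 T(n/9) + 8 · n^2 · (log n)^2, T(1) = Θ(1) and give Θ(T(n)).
T(n) = Θ(n^2 · (log n)^3)

Here log_9 81 = 2 and f(n) = 8 · n^2 · (log n)^2 = Θ(n^(log_9 81) · (log n)^2). This is the extended Case 2 of the master theorem (f matches the critical exponent up to log factors), giving T(n) = Θ(n^(log_9 81) · (log n)^(2+1)) = Θ(n^2 · (log n)^3).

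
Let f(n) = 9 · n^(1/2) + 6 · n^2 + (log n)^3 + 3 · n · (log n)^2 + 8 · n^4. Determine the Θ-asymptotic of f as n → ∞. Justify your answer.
f(n) ∈ Θ(n^4)

Compare the terms by growth order. For large n, n^a · (log n)^b dominates n^a' · (log n)^b' iff a > a', or (a = a' and b > b'). Ranking the 5 terms shows the dominant one is 8 · n^4. Hence f(n) ∈ Θ(n^4).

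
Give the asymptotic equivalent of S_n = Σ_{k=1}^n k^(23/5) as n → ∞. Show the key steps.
S_n ~ (5/28) · n^(28/5)

Integral comparison: Σ_{k=1}^n k^(23/5) = ∫_0^n x^(23/5) dx + O(n^(23/5)). The integral is n^(1 + 23/5) / (1 + 23/5) = n^((23+5)/5) / ((23+5)/5) = (5/28) · n^(28/5).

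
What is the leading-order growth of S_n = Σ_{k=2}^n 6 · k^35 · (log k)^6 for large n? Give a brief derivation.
S_n ~ n^36 · (log n)^6 / 6

By integral comparison, S_n = ∫_1^n 6 · x^35 · (log x)^6 dx + O(n^35 · (log n)^6). For the integral, the leading term of ∫_1^n x^35 (log x)^6 dx is n^36/36 · (log n)^6 (by repeated integration by parts; each step lowers the log-exponent and produces a relatively O(1/log n) correction). Hence S_n ~ n^36 · (log n)^6 / 6.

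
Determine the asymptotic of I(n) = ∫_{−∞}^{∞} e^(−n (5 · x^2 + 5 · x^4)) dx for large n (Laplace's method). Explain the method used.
I(n) ~ sqrt(π/(5n))

φ(x) = 5 · x^2 + 5 · x^4 has its unique global minimum at x* = 0 (since φ'(x) = 10x + 20x^3 = 0 only at x = 0 for real x with both coefficients positive, and φ → ∞ as |x| → ∞). At x* = 0, φ(0) = 0 and φ''(0) = 10. Laplace's method then gives
  I(n) ~ sqrt(2π / (n · φ''(0))) · e^(−n φ(0)) = sqrt(2π / (10n)) = sqrt(π/(5n)).
The 5 · x^4 term contributes only at subleading order (an O(1/n) relative correction).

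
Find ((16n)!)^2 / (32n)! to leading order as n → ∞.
((16n)!)^2/(32n)! ~ ((2π·16n)^(1/2) / sqrt(2)) · 2^(−2·16n)  →  0

Write N = 16n. Stirling: N! ~ sqrt(2π N)(N/e)^N and (2N)! ~ sqrt(2π·2N)·(2N/e)^(2N).
  (N!)^2/(2N)! ~ (2π N)^(2/2) (N/e)^(2N) / [sqrt(2π·2N) (2N/e)^(2N)]
     = (2π N)^(2/2) / sqrt(2π·2N) · (N/(2N))^(2N)
     = (2π N)^((2−1)/2) / sqrt(2) · 2^(−2N).
Since 2^2 > 1, the factor 2^(−2N) decays exponentially, so the ratio → 0. Substituting N = 16n gives the stated form.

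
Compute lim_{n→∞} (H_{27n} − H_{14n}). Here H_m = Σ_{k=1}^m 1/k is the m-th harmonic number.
lim = ln(27/14)

Euler-Maclaurin gives H_m = ln m + γ + 1/(2m) + O(1/m^2). The γ and O(1/m) terms cancel in the difference:
  H_{27n} − H_{14n} = ln(27n) − ln(14n) + O(1/n) = ln(27/14) + O(1/n).
Hence the limit is ln(27/14).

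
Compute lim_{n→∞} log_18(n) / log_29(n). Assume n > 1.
lim = ln(29) / ln(18) = log_18(29)

Change of base: log_18(n) = ln n / ln 18 and log_29(n) = ln n / ln 29. The ratio is (ln n / ln 18) · (ln 29 / ln n) = ln 29 / ln 18, a constant independent of n. So the limit is ln 29 / ln 18 = log_18(29).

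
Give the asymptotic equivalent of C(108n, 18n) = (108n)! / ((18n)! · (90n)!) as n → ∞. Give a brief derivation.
C(108n, 18n) ~ (46656/3125)^(18n) · sqrt(3/(5π·18n))

Write N = 18n. Apply Stirling to each factorial:
  (6N)! ~ sqrt(2π·6N) · (6N/e)^(6N),
  N! ~ sqrt(2π N) · (N/e)^N,
  (5N)! ~ sqrt(2π·5N) · (5N/e)^(5N).
The exponential factors combine to (6N)^(6N) / (N^N · (5N)^(5N)) = 6^(6N)/5^(5N) = (6^6/5^5)^N = (46656/3125)^N.
The square-root prefactors combine to sqrt(2π·6N) / (sqrt(2π N)·sqrt(2π·5N)) = sqrt(6 / (2π·5·N)) = sqrt(3/(5π·18n)).
Substituting N = 18n: C(108n, 18n) ~ (46656/3125)^(18n) · sqrt(3/(5π·18n)).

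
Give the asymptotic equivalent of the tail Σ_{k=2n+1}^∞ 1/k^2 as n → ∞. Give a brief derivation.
Σ_{k>2n} 1/k^2 ~ 1/(1 · (2n))

Compare to the integral: ∫_{2n}^∞ x^(−2) dx = [−x^(−1)/1]_{2n}^∞ = 1/((2−1)·(2n)). Euler-Maclaurin then gives
  Σ_{k>2n} 1/k^2 = ∫_{2n}^∞ dx/x^2 − 1/(2·(2n)^2) + O(1/(2n)^3).
(Equivalently this is ζ(2) − Σ_{k≤2n} 1/k^2.)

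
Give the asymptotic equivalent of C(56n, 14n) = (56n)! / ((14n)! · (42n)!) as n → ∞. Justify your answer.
C(56n, 14n) ~ (256/27)^(14n) · sqrt(2/(3π·14n))

Write N = 14n. Apply Stirling to each factorial:
  (4N)! ~ sqrt(2π·4N) · (4N/e)^(4N),
  N! ~ sqrt(2π N) · (N/e)^N,
  (3N)! ~ sqrt(2π·3N) · (3N/e)^(3N).
The exponential factors combine to (4N)^(4N) / (N^N · (3N)^(3N)) = 4^(4N)/3^(3N) = (4^4/3^3)^N = (256/27)^N.
The square-root prefactors combine to sqrt(2π·4N) / (sqrt(2π N)·sqrt(2π·3N)) = sqrt(4 / (2π·3·N)) = sqrt(2/(3π·14n)).
Substituting N = 14n: C(56n, 14n) ~ (256/27)^(14n) · sqrt(2/(3π·14n)).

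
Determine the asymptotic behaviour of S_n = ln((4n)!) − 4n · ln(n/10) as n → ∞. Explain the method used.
S_n ~ 4n · (ln 40 − 1) + O(ln n)

Stirling: ln((4n)!) = 4n ln(4n) − 4n + O(ln n).
  S_n = 4n ln(4n) − 4n − 4n ln(n/10) + O(ln n)
      = 4n ln(4n) − 4n ln n + 4n ln 10 − 4n + O(ln n)
      = 4n ln 4 + 4n ln 10 − 4n + O(ln n)
      = 4n (ln 40 − 1) + O(ln n).
Numerically ln(40) − 1 ≈ 2.6889.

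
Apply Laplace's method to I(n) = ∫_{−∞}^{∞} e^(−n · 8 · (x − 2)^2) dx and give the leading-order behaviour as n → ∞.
I(n) = sqrt(π/(8n))

Here φ(x) = 8 · (x − 2)^2 has its unique minimum at x* = 2 with φ(x*) = 0 and φ''(x*) = 16. Laplace's method gives
  I(n) ~ e^(−n φ(x*)) · sqrt(2π / (n · φ''(x*))) = sqrt(2π / (16n)) = sqrt(π/(8n)).
This is exact: substituting u = (x − 2)·sqrt(8n) gives I(n) = (1/sqrt(8n)) ∫_{−∞}^{∞} e^(−u^2) du = sqrt(π/(8n)).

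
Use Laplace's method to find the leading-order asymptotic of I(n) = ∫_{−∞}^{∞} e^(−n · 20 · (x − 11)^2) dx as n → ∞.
I(n) = sqrt(π/(20n))

Here φ(x) = 20 · (x − 11)^2 has its unique minimum at x* = 11 with φ(x*) = 0 and φ''(x*) = 40. Laplace's method gives
  I(n) ~ e^(−n φ(x*)) · sqrt(2π / (n · φ''(x*))) = sqrt(2π / (40n)) = sqrt(π/(20n)).
This is exact: substituting u = (x − 11)·sqrt(20n) gives I(n) = (1/sqrt(20n)) ∫_{−∞}^{∞} e^(−u^2) du = sqrt(π/(20n)).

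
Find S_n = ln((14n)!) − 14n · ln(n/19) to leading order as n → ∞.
S_n ~ 14n · (ln 266 − 1) + O(ln n)

Stirling: ln((14n)!) = 14n ln(14n) − 14n + O(ln n).
  S_n = 14n ln(14n) − 14n − 14n ln(n/19) + O(ln n)
      = 14n ln(14n) − 14n ln n + 14n ln 19 − 14n + O(ln n)
      = 14n ln 14 + 14n ln 19 − 14n + O(ln n)
      = 14n (ln 266 − 1) + O(ln n).
Numerically ln(266) − 1 ≈ 4.5835.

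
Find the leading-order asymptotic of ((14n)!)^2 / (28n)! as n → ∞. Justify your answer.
((14n)!)^2/(28n)! ~ ((2π·14n)^(1/2) / sqrt(2)) · 2^(−2·14n)  →  0

Write N = 14n. Stirling: N! ~ sqrt(2π N)(N/e)^N and (2N)! ~ sqrt(2π·2N)·(2N/e)^(2N).
  (N!)^2/(2N)! ~ (2π N)^(2/2) (N/e)^(2N) / [sqrt(2π·2N) (2N/e)^(2N)]
     = (2π N)^(2/2) / sqrt(2π·2N) · (N/(2N))^(2N)
     = (2π N)^((2−1)/2) / sqrt(2) · 2^(−2N).
Since 2^2 > 1, the factor 2^(−2N) decays exponentially, so the ratio → 0. Substituting N = 14n gives the stated form.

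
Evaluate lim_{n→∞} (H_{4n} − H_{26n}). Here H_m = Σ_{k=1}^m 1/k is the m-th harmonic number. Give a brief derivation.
lim = ln(4/26) = ln(2/13)

Euler-Maclaurin gives H_m = ln m + γ + 1/(2m) + O(1/m^2). The γ and O(1/m) terms cancel in the difference:
  H_{4n} − H_{26n} = ln(4n) − ln(26n) + O(1/n) = ln(4/26) + O(1/n).
Hence the limit is ln(4/26) = ln(2/13).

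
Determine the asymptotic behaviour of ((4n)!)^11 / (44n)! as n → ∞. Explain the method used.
((4n)!)^11/(44n)! ~ ((2π·4n)^(10/2) / sqrt(11)) · 11^(−11·4n)  →  0

Write N = 4n. Stirling: N! ~ sqrt(2π N)(N/e)^N and (11N)! ~ sqrt(2π·11N)·(11N/e)^(11N).
  (N!)^11/(11N)! ~ (2π N)^(11/2) (N/e)^(11N) / [sqrt(2π·11N) (11N/e)^(11N)]
     = (2π N)^(11/2) / sqrt(2π·11N) · (N/(11N))^(11N)
     = (2π N)^((11−1)/2) / sqrt(11) · 11^(−11N).
Since 11^11 > 1, the factor 11^(−11N) decays exponentially, so the ratio → 0. Substituting N = 4n gives the stated form.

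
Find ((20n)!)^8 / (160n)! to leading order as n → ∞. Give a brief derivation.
((20n)!)^8/(160n)! ~ ((2π·20n)^(7/2) / sqrt(8)) · 8^(−8·20n)  →  0

Write N = 20n. Stirling: N! ~ sqrt(2π N)(N/e)^N and (8N)! ~ sqrt(2π·8N)·(8N/e)^(8N).
  (N!)^8/(8N)! ~ (2π N)^(8/2) (N/e)^(8N) / [sqrt(2π·8N) (8N/e)^(8N)]
     = (2π N)^(8/2) / sqrt(2π·8N) · (N/(8N))^(8N)
     = (2π N)^((8−1)/2) / sqrt(8) · 8^(−8N).
Since 8^8 > 1, the factor 8^(−8N) decays exponentially, so the ratio → 0. Substituting N = 20n gives the stated form.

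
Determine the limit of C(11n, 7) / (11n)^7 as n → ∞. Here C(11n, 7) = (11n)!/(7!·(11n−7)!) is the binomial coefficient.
lim = 1/7! = 1/5040

With N = 11n → ∞: C(N, 7) / N^7 = [N(N−1)…(N−6)] / (7! · N^7) = (1/7!) · 1 · (1 − 1/(11n)) · … · (1 − 6/(11n)). Each factor → 1 as N → ∞, so the limit is 1/7! = 1/5040.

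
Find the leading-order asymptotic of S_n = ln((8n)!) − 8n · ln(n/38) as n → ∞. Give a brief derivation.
S_n ~ 8n · (ln 304 − 1) + O(ln n)

Stirling: ln((8n)!) = 8n ln(8n) − 8n + O(ln n).
  S_n = 8n ln(8n) − 8n − 8n ln(n/38) + O(ln n)
      = 8n ln(8n) − 8n ln n + 8n ln 38 − 8n + O(ln n)
      = 8n ln 8 + 8n ln 38 − 8n + O(ln n)
      = 8n (ln 304 − 1) + O(ln n).
Numerically ln(304) − 1 ≈ 4.7170.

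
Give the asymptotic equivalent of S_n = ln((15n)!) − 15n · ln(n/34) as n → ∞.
S_n ~ 15n · (ln 510 − 1) + O(ln n)

Stirling: ln((15n)!) = 15n ln(15n) − 15n + O(ln n).
  S_n = 15n ln(15n) − 15n − 15n ln(n/34) + O(ln n)
      = 15n ln(15n) − 15n ln n + 15n ln 34 − 15n + O(ln n)
      = 15n ln 15 + 15n ln 34 − 15n + O(ln n)
      = 15n (ln 510 − 1) + O(ln n).
Numerically ln(510) − 1 ≈ 5.2344.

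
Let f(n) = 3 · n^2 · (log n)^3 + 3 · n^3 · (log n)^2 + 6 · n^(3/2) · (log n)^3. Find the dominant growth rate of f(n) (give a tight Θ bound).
f(n) ∈ Θ(n^3 · (log n)^2)

Compare the terms by growth order. For large n, n^a · (log n)^b dominates n^a' · (log n)^b' iff a > a', or (a = a' and b > b'). Ranking the 3 terms shows the dominant one is 3 · n^3 · (log n)^2. Hence f(n) ∈ Θ(n^3 · (log n)^2).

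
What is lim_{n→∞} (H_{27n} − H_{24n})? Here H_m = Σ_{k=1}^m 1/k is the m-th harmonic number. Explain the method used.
lim = ln(27/24) = ln(9/8)

Euler-Maclaurin gives H_m = ln m + γ + 1/(2m) + O(1/m^2). The γ and O(1/m) terms cancel in the difference:
  H_{27n} − H_{24n} = ln(27n) − ln(24n) + O(1/n) = ln(27/24) + O(1/n).
Hence the limit is ln(27/24) = ln(9/8).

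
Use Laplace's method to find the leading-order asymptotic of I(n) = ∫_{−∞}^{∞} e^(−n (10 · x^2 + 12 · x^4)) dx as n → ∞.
I(n) ~ sqrt(π/(10n))

φ(x) = 10 · x^2 + 12 · x^4 has its unique global minimum at x* = 0 (since φ'(x) = 20x + 48x^3 = 0 only at x = 0 for real x with both coefficients positive, and φ → ∞ as |x| → ∞). At x* = 0, φ(0) = 0 and φ''(0) = 20. Laplace's method then gives
  I(n) ~ sqrt(2π / (n · φ''(0))) · e^(−n φ(0)) = sqrt(2π / (20n)) = sqrt(π/(10n)).
The 12 · x^4 term contributes only at subleading order (an O(1/n) relative correction).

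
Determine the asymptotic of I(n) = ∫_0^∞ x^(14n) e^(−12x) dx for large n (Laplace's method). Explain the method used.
I(n) ~ (sqrt(2π·14n) / 12) · (14n/(12e))^(14n)

Write the integrand as exp(14n ln x − 12x) and set f(x) = 14n ln x − 12x. Then f'(x) = 14n/x − 12 = 0 at x* = 14n/12, and f''(x*) = −14n/x*^2 = −12^2/(14n). Laplace's method (interior maximum) gives
  I(n) ~ e^(f(x*)) · sqrt(2π / |f''(x*)|)
        = exp(14n ln(14n/12) − 14n) · sqrt(2π · 14n / 12^2)
        = (14n/12)^(14n) e^(−14n) · sqrt(2π·14n) / 12
        = (sqrt(2π·14n) / 12) · (14n/(12e))^(14n).
This matches Γ(14n+1)/12^(14n+1) with Stirling applied to Γ.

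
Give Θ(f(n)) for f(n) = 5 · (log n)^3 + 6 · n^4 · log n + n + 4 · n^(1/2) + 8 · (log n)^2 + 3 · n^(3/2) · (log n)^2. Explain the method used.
f(n) ∈ Θ(n^4 · log n)

Compare the terms by growth order. For large n, n^a · (log n)^b dominates n^a' · (log n)^b' iff a > a', or (a = a' and b > b'). Ranking the 6 terms shows the dominant one is 6 · n^4 · log n. Hence f(n) ∈ Θ(n^4 · log n).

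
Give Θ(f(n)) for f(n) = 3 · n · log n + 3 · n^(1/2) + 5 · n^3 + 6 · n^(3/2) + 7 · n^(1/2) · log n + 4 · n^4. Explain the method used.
f(n) ∈ Θ(n^4)

Compare the terms by growth order. For large n, n^a · (log n)^b dominates n^a' · (log n)^b' iff a > a', or (a = a' and b > b'). Ranking the 6 terms shows the dominant one is 4 · n^4. Hence f(n) ∈ Θ(n^4).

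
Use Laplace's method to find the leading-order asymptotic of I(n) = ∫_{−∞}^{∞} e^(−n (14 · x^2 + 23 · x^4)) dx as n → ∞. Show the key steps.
I(n) ~ sqrt(π/(14n))

φ(x) = 14 · x^2 + 23 · x^4 has its unique global minimum at x* = 0 (since φ'(x) = 28x + 92x^3 = 0 only at x = 0 for real x with both coefficients positive, and φ → ∞ as |x| → ∞). At x* = 0, φ(0) = 0 and φ''(0) = 28. Laplace's method then gives
  I(n) ~ sqrt(2π / (n · φ''(0))) · e^(−n φ(0)) = sqrt(2π / (28n)) = sqrt(π/(14n)).
The 23 · x^4 term contributes only at subleading order (an O(1/n) relative correction).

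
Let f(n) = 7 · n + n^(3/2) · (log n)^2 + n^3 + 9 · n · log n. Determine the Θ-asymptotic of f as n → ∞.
f(n) ∈ Θ(n^3)

Compare the terms by growth order. For large n, n^a · (log n)^b dominates n^a' · (log n)^b' iff a > a', or (a = a' and b > b'). Ranking the 4 terms shows the dominant one is n^3. Hence f(n) ∈ Θ(n^3).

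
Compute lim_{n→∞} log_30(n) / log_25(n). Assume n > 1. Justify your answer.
lim = ln(25) / ln(30) = log_30(25)

Change of base: log_30(n) = ln n / ln 30 and log_25(n) = ln n / ln 25. The ratio is (ln n / ln 30) · (ln 25 / ln n) = ln 25 / ln 30, a constant independent of n. So the limit is ln 25 / ln 30 = log_30(25).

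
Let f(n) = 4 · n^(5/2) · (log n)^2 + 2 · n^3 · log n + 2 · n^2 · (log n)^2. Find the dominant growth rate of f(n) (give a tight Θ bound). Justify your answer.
f(n) ∈ Θ(n^3 · log n)

Compare the terms by growth order. For large n, n^a · (log n)^b dominates n^a' · (log n)^b' iff a > a', or (a = a' and b > b'). Ranking the 3 terms shows the dominant one is 2 · n^3 · log n. Hence f(n) ∈ Θ(n^3 · log n).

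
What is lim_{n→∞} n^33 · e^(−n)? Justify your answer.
lim = 0

Exponentials with base > 1 dominate every fixed polynomial: for any fixed c, n^c / e^n → 0 as n → ∞ (e.g. by the ratio test, or since e^n grows faster than any power of n). Hence n^33 · e^(−n) = n^33 / e^n → 0.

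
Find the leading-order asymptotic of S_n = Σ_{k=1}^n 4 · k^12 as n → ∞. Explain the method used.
S_n ~ 4 · n^13 / 13

By integral comparison (Euler-Maclaurin), Σ_{k=1}^n 4 · k^12 = 4 · ∫_0^n x^12 dx + O(n^12) = 4 · n^13/13 + O(n^12). (Equivalently, Faulhaber's formula gives the same leading term.)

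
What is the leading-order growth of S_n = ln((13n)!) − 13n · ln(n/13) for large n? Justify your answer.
S_n ~ 13n · (ln 169 − 1) + O(ln n)

Stirling: ln((13n)!) = 13n ln(13n) − 13n + O(ln n).
  S_n = 13n ln(13n) − 13n − 13n ln(n/13) + O(ln n)
      = 13n ln(13n) − 13n ln n + 13n ln 13 − 13n + O(ln n)
      = 13n ln 13 + 13n ln 13 − 13n + O(ln n)
      = 13n (ln 169 − 1) + O(ln n).
Numerically ln(169) − 1 ≈ 4.1299.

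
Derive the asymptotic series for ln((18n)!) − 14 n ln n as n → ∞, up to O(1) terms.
ln((18n)!) − 14 n ln n = 4 n ln n + 18(ln 18 − 1) n + (1/2) ln(2π·18n) + O(1/n)

Stirling: ln((18n)!) = 18n ln(18n) − 18n + (1/2) ln(2π·18n) + O(1/n).
Expand 18n ln(18n) = 18n (ln n + ln 18) = 18n ln n + 18n ln 18.
Subtract 14n ln n: leading term is (18 − 14) n ln n = 4 n ln n. The next term is 18n ln 18 − 18n = 18(ln 18 − 1) n. Then the (1/2) ln(2π·18n) correction.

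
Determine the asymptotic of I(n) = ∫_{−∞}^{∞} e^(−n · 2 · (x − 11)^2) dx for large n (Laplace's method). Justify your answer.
I(n) = sqrt(π/(2n))

Here φ(x) = 2 · (x − 11)^2 has its unique minimum at x* = 11 with φ(x*) = 0 and φ''(x*) = 4. Laplace's method gives
  I(n) ~ e^(−n φ(x*)) · sqrt(2π / (n · φ''(x*))) = sqrt(2π / (4n)) = sqrt(π/(2n)).
This is exact: substituting u = (x − 11)·sqrt(2n) gives I(n) = (1/sqrt(2n)) ∫_{−∞}^{∞} e^(−u^2) du = sqrt(π/(2n)).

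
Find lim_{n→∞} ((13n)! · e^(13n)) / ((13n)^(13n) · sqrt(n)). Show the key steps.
lim = sqrt(2π·13)

Stirling: (13n)! ~ sqrt(2π·13n) · (13n/e)^(13n). Hence
  (13n)! · e^(13n) / (13n)^(13n) ~ sqrt(2π·13n).
Dividing by sqrt(n): sqrt(2π·13n) / sqrt(n) = sqrt(2π·13) · n^((1−1)/2), so the limit is sqrt(2π·13).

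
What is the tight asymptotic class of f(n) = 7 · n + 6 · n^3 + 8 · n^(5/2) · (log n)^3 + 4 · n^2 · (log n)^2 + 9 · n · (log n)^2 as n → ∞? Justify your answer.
f(n) ∈ Θ(n^3)

Compare the terms by growth order. For large n, n^a · (log n)^b dominates n^a' · (log n)^b' iff a > a', or (a = a' and b > b'). Ranking the 5 terms shows the dominant one is 6 · n^3. Hence f(n) ∈ Θ(n^3).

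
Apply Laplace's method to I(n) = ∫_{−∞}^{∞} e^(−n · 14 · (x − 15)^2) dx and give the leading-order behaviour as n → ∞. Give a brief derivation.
I(n) = sqrt(π/(14n))

Here φ(x) = 14 · (x − 15)^2 has its unique minimum at x* = 15 with φ(x*) = 0 and φ''(x*) = 28. Laplace's method gives
  I(n) ~ e^(−n φ(x*)) · sqrt(2π / (n · φ''(x*))) = sqrt(2π / (28n)) = sqrt(π/(14n)).
This is exact: substituting u = (x − 15)·sqrt(14n) gives I(n) = (1/sqrt(14n)) ∫_{−∞}^{∞} e^(−u^2) du = sqrt(π/(14n)).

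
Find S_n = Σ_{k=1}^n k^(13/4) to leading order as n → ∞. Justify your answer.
S_n ~ (4/17) · n^(17/4)

Integral comparison: Σ_{k=1}^n k^(13/4) = ∫_0^n x^(13/4) dx + O(n^(13/4)). The integral is n^(1 + 13/4) / (1 + 13/4) = n^((13+4)/4) / ((13+4)/4) = (4/17) · n^(17/4).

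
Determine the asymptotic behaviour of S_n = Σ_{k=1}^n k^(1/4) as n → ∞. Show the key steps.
S_n ~ (4/5) · n^(5/4)

Integral comparison: Σ_{k=1}^n k^(1/4) = ∫_0^n x^(1/4) dx + O(n^(1/4)). The integral is n^(1 + 1/4) / (1 + 1/4) = n^((1+4)/4) / ((1+4)/4) = (4/5) · n^(5/4).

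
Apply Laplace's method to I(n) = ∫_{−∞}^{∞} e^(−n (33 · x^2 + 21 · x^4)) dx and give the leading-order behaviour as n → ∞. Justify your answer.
I(n) ~ sqrt(π/(33n))

φ(x) = 33 · x^2 + 21 · x^4 has its unique global minimum at x* = 0 (since φ'(x) = 66x + 84x^3 = 0 only at x = 0 for real x with both coefficients positive, and φ → ∞ as |x| → ∞). At x* = 0, φ(0) = 0 and φ''(0) = 66. Laplace's method then gives
  I(n) ~ sqrt(2π / (n · φ''(0))) · e^(−n φ(0)) = sqrt(2π / (66n)) = sqrt(π/(33n)).
The 21 · x^4 term contributes only at subleading order (an O(1/n) relative correction).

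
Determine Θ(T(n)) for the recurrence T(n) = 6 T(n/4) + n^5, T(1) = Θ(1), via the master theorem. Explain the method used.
T(n) = Θ(n^5)

log_4 6 ≈ 1.292. f(n) = n^5 dominates n^(log_4 6) since 5 > 1.292, and the regularity condition a·f(n/b) = 6·(n/4)^5 = (6/1024)·n^5 ≤ c·f(n) holds with c = 6/1024 ≈ 0.00586 < 1. So this is Case 3: T(n) = Θ(f(n)) = Θ(n^5).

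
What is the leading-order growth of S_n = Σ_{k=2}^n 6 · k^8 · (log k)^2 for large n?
S_n ~ 2 · n^9 · (log n)^2 / 3

By integral comparison, S_n = ∫_1^n 6 · x^8 · (log x)^2 dx + O(n^8 · (log n)^2). For the integral, the leading term of ∫_1^n x^8 (log x)^2 dx is n^9/9 · (log n)^2 (by repeated integration by parts; each step lowers the log-exponent and produces a relatively O(1/log n) correction). Hence S_n ~ 2 · n^9 · (log n)^2 / 3.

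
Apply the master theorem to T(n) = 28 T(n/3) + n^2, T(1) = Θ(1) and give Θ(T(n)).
T(n) = Θ(n^(log_3 28))

Master theorem: compare f(n) = n^2 to n^(log_3 28) where log_3 28 ≈ 3.033. Since 2 < log_3 28, we have f(n) = O(n^(log_3 28 − ε)) for some ε > 0 — Case 1. Hence T(n) = Θ(n^(log_3 28)).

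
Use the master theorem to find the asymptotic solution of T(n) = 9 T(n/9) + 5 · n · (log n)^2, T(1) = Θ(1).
T(n) = Θ(n · (log n)^3)

Here log_9 9 = 1 and f(n) = 5 · n · (log n)^2 = Θ(n^(log_9 9) · (log n)^2). This is the extended Case 2 of the master theorem (f matches the critical exponent up to log factors), giving T(n) = Θ(n^(log_9 9) · (log n)^(2+1)) = Θ(n · (log n)^3).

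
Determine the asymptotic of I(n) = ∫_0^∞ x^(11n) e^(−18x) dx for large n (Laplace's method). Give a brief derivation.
I(n) ~ (sqrt(2π·11n) / 18) · (11n/(18e))^(11n)

Write the integrand as exp(11n ln x − 18x) and set f(x) = 11n ln x − 18x. Then f'(x) = 11n/x − 18 = 0 at x* = 11n/18, and f''(x*) = −11n/x*^2 = −18^2/(11n). Laplace's method (interior maximum) gives
  I(n) ~ e^(f(x*)) · sqrt(2π / |f''(x*)|)
        = exp(11n ln(11n/18) − 11n) · sqrt(2π · 11n / 18^2)
        = (11n/18)^(11n) e^(−11n) · sqrt(2π·11n) / 18
        = (sqrt(2π·11n) / 18) · (11n/(18e))^(11n).
This matches Γ(11n+1)/18^(11n+1) with Stirling applied to Γ.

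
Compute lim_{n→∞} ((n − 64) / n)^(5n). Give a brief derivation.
lim = e^(−320)

Rewrite as (1 − 64/n)^(5n). By the standard limit (1 + x/n)^n → e^x, we have (1 − 64/n)^n → e^(−64), and raising to the 5th power gives e^(−320).
More precisely, ln[(1 − 64/n)^(5n)] = 5n · ln(1 − 64/n) = 5n · (-64/n + O(1/n^2)) = -320 + O(1/n) → -320.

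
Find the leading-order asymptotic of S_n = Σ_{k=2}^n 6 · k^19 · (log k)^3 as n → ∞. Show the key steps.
S_n ~ 3 · n^20 · (log n)^3 / 10

By integral comparison, S_n = ∫_1^n 6 · x^19 · (log x)^3 dx + O(n^19 · (log n)^3). For the integral, the leading term of ∫_1^n x^19 (log x)^3 dx is n^20/20 · (log n)^3 (by repeated integration by parts; each step lowers the log-exponent and produces a relatively O(1/log n) correction). Hence S_n ~ 3 · n^20 · (log n)^3 / 10.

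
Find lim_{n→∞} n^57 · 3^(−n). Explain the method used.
lim = 0

Exponentials with base > 1 dominate every fixed polynomial: for any fixed c, n^c / 3^n → 0 as n → ∞ (e.g. by the ratio test, or by writing 3^n = e^(n ln 3) and noting e^(n ln 3) / n^c → ∞). Hence n^57 · 3^(−n) = n^57 / 3^n → 0.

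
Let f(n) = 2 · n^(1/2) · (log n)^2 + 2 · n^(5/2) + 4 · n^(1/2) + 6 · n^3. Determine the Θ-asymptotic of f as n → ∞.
f(n) ∈ Θ(n^3)

Compare the terms by growth order. For large n, n^a · (log n)^b dominates n^a' · (log n)^b' iff a > a', or (a = a' and b > b'). Ranking the 4 terms shows the dominant one is 6 · n^3. Hence f(n) ∈ Θ(n^3).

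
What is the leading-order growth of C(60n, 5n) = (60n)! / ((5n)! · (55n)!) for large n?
C(60n, 5n) ~ (8916100448256/285311670611)^(5n) · sqrt(6/(11π·5n))

Write N = 5n. Apply Stirling to each factorial:
  (12N)! ~ sqrt(2π·12N) · (12N/e)^(12N),
  N! ~ sqrt(2π N) · (N/e)^N,
  (11N)! ~ sqrt(2π·11N) · (11N/e)^(11N).
The exponential factors combine to (12N)^(12N) / (N^N · (11N)^(11N)) = 12^(12N)/11^(11N) = (12^12/11^11)^N = (8916100448256/285311670611)^N.
The square-root prefactors combine to sqrt(2π·12N) / (sqrt(2π N)·sqrt(2π·11N)) = sqrt(12 / (2π·11·N)) = sqrt(6/(11π·5n)).
Substituting N = 5n: C(60n, 5n) ~ (8916100448256/285311670611)^(5n) · sqrt(6/(11π·5n)).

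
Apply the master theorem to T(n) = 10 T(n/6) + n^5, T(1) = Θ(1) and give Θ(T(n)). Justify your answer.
T(n) = Θ(n^5)

log_6 10 ≈ 1.285. f(n) = n^5 dominates n^(log_6 10) since 5 > 1.285, and the regularity condition a·f(n/b) = 10·(n/6)^5 = (10/7776)·n^5 ≤ c·f(n) holds with c = 10/7776 ≈ 0.00129 < 1. So this is Case 3: T(n) = Θ(f(n)) = Θ(n^5).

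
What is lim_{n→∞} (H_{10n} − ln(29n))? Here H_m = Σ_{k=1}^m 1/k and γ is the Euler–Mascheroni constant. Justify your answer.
lim = ln(10/29) + γ

By Euler-Maclaurin, H_m = ln m + γ + O(1/m). So
  H_{10n} − ln(29n) = ln(10n) + γ − ln(29n) + O(1/n)
                       = ln(10/29) + γ + O(1/n).
Hence the limit is ln(10/29) + γ.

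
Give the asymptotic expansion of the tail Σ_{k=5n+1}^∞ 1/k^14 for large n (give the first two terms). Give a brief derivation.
Σ_{k>5n} 1/k^14 = 1/(13 · (5n)^13) − 1/(2 · (5n)^14) + O(1/(5n)^15)

Compare to the integral: ∫_{5n}^∞ x^(−14) dx = [−x^(−13)/13]_{5n}^∞ = 1/((14−1)·(5n)^13). The Euler-Maclaurin correction adds −f(5n)/2 = −1/(2·(5n)^14). Euler-Maclaurin then gives
  Σ_{k>5n} 1/k^14 = ∫_{5n}^∞ dx/x^14 − 1/(2·(5n)^14) + O(1/(5n)^15).
(Equivalently this is ζ(14) − Σ_{k≤5n} 1/k^14.)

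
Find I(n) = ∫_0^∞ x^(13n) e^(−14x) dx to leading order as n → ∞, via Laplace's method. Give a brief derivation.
I(n) ~ (sqrt(2π·13n) / 14) · (13n/(14e))^(13n)

Write the integrand as exp(13n ln x − 14x) and set f(x) = 13n ln x − 14x. Then f'(x) = 13n/x − 14 = 0 at x* = 13n/14, and f''(x*) = −13n/x*^2 = −14^2/(13n). Laplace's method (interior maximum) gives
  I(n) ~ e^(f(x*)) · sqrt(2π / |f''(x*)|)
        = exp(13n ln(13n/14) − 13n) · sqrt(2π · 13n / 14^2)
        = (13n/14)^(13n) e^(−13n) · sqrt(2π·13n) / 14
        = (sqrt(2π·13n) / 14) · (13n/(14e))^(13n).
This matches Γ(13n+1)/14^(13n+1) with Stirling applied to Γ.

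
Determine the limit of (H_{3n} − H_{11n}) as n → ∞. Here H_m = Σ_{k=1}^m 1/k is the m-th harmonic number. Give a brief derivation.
lim = ln(3/11)

Euler-Maclaurin gives H_m = ln m + γ + 1/(2m) + O(1/m^2). The γ and O(1/m) terms cancel in the difference:
  H_{3n} − H_{11n} = ln(3n) − ln(11n) + O(1/n) = ln(3/11) + O(1/n).
Hence the limit is ln(3/11).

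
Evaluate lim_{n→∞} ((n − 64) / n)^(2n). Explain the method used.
lim = e^(−128)

Rewrite as (1 − 64/n)^(2n). By the standard limit (1 + x/n)^n → e^x, we have (1 − 64/n)^n → e^(−64), and raising to the 2nd power gives e^(−128).
More precisely, ln[(1 − 64/n)^(2n)] = 2n · ln(1 − 64/n) = 2n · (-64/n + O(1/n^2)) = -128 + O(1/n) → -128.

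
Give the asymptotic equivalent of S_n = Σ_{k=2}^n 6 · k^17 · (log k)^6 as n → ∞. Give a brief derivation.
S_n ~ n^18 · (log n)^6 / 3

By integral comparison, S_n = ∫_1^n 6 · x^17 · (log x)^6 dx + O(n^17 · (log n)^6). For the integral, the leading term of ∫_1^n x^17 (log x)^6 dx is n^18/18 · (log n)^6 (by repeated integration by parts; each step lowers the log-exponent and produces a relatively O(1/log n) correction). Hence S_n ~ n^18 · (log n)^6 / 3.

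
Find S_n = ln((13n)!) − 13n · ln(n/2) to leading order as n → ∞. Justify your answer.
S_n ~ 13n · (ln 26 − 1) + O(ln n)

Stirling: ln((13n)!) = 13n ln(13n) − 13n + O(ln n).
  S_n = 13n ln(13n) − 13n − 13n ln(n/2) + O(ln n)
      = 13n ln(13n) − 13n ln n + 13n ln 2 − 13n + O(ln n)
      = 13n ln 13 + 13n ln 2 − 13n + O(ln n)
      = 13n (ln 26 − 1) + O(ln n).
Numerically ln(26) − 1 ≈ 2.2581.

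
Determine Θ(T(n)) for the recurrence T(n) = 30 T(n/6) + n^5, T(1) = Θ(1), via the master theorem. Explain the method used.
T(n) = Θ(n^5)

log_6 30 ≈ 1.898. f(n) = n^5 dominates n^(log_6 30) since 5 > 1.898, and the regularity condition a·f(n/b) = 30·(n/6)^5 = (30/7776)·n^5 ≤ c·f(n) holds with c = 30/7776 ≈ 0.00386 < 1. So this is Case 3: T(n) = Θ(f(n)) = Θ(n^5).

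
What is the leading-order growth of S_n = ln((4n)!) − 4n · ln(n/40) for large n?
S_n ~ 4n · (ln 160 − 1) + O(ln n)

Stirling: ln((4n)!) = 4n ln(4n) − 4n + O(ln n).
  S_n = 4n ln(4n) − 4n − 4n ln(n/40) + O(ln n)
      = 4n ln(4n) − 4n ln n + 4n ln 40 − 4n + O(ln n)
      = 4n ln 4 + 4n ln 40 − 4n + O(ln n)
      = 4n (ln 160 − 1) + O(ln n).
Numerically ln(160) − 1 ≈ 4.0752.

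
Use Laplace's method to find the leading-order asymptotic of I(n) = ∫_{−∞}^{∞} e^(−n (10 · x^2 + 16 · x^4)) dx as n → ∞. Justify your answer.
I(n) ~ sqrt(π/(10n))

φ(x) = 10 · x^2 + 16 · x^4 has its unique global minimum at x* = 0 (since φ'(x) = 20x + 64x^3 = 0 only at x = 0 for real x with both coefficients positive, and φ → ∞ as |x| → ∞). At x* = 0, φ(0) = 0 and φ''(0) = 20. Laplace's method then gives
  I(n) ~ sqrt(2π / (n · φ''(0))) · e^(−n φ(0)) = sqrt(2π / (20n)) = sqrt(π/(10n)).
The 16 · x^4 term contributes only at subleading order (an O(1/n) relative correction).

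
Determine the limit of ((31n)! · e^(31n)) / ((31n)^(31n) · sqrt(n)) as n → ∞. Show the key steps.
lim = sqrt(2π·31)

Stirling: (31n)! ~ sqrt(2π·31n) · (31n/e)^(31n). Hence
  (31n)! · e^(31n) / (31n)^(31n) ~ sqrt(2π·31n).
Dividing by sqrt(n): sqrt(2π·31n) / sqrt(n) = sqrt(2π·31) · n^((1−1)/2), so the limit is sqrt(2π·31).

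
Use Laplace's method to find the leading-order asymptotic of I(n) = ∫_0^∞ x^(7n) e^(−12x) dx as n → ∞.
I(n) ~ (sqrt(2π·7n) / 12) · (7n/(12e))^(7n)

Write the integrand as exp(7n ln x − 12x) and set f(x) = 7n ln x − 12x. Then f'(x) = 7n/x − 12 = 0 at x* = 7n/12, and f''(x*) = −7n/x*^2 = −12^2/(7n). Laplace's method (interior maximum) gives
  I(n) ~ e^(f(x*)) · sqrt(2π / |f''(x*)|)
        = exp(7n ln(7n/12) − 7n) · sqrt(2π · 7n / 12^2)
        = (7n/12)^(7n) e^(−7n) · sqrt(2π·7n) / 12
        = (sqrt(2π·7n) / 12) · (7n/(12e))^(7n).
This matches Γ(7n+1)/12^(7n+1) with Stirling applied to Γ.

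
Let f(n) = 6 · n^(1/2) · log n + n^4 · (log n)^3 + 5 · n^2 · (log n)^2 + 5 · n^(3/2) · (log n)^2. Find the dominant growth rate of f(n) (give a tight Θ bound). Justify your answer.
f(n) ∈ Θ(n^4 · (log n)^3)

Compare the terms by growth order. For large n, n^a · (log n)^b dominates n^a' · (log n)^b' iff a > a', or (a = a' and b > b'). Ranking the 4 terms shows the dominant one is n^4 · (log n)^3. Hence f(n) ∈ Θ(n^4 · (log n)^3).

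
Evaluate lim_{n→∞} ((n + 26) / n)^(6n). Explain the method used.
lim = e^156

Rewrite as (1 + 26/n)^(6n). By the standard limit (1 + x/n)^n → e^x, we have (1 + 26/n)^n → e^26, and raising to the 6th power gives e^156.
More precisely, ln[(1 + 26/n)^(6n)] = 6n · ln(1 + 26/n) = 6n · (26/n + O(1/n^2)) = 156 + O(1/n) → 156.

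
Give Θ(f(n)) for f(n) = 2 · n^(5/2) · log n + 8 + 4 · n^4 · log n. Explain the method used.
f(n) ∈ Θ(n^4 · log n)

Compare the terms by growth order. For large n, n^a · (log n)^b dominates n^a' · (log n)^b' iff a > a', or (a = a' and b > b'). Ranking the 3 terms shows the dominant one is 4 · n^4 · log n. Hence f(n) ∈ Θ(n^4 · log n).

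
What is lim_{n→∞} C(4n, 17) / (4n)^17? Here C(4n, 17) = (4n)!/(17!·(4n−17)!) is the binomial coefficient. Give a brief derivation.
lim = 1/17! = 1/355687428096000

With N = 4n → ∞: C(N, 17) / N^17 = [N(N−1)…(N−16)] / (17! · N^17) = (1/17!) · 1 · (1 − 1/(4n)) · … · (1 − 16/(4n)). Each factor → 1 as N → ∞, so the limit is 1/17! = 1/355687428096000.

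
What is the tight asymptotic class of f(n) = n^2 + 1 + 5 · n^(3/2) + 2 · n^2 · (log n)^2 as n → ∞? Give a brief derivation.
f(n) ∈ Θ(n^2 · (log n)^2)

Compare the terms by growth order. For large n, n^a · (log n)^b dominates n^a' · (log n)^b' iff a > a', or (a = a' and b > b'). Ranking the 4 terms shows the dominant one is 2 · n^2 · (log n)^2. Hence f(n) ∈ Θ(n^2 · (log n)^2).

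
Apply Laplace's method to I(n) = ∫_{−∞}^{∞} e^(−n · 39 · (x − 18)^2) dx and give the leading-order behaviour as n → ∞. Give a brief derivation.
I(n) = sqrt(π/(39n))

Here φ(x) = 39 · (x − 18)^2 has its unique minimum at x* = 18 with φ(x*) = 0 and φ''(x*) = 78. Laplace's method gives
  I(n) ~ e^(−n φ(x*)) · sqrt(2π / (n · φ''(x*))) = sqrt(2π / (78n)) = sqrt(π/(39n)).
This is exact: substituting u = (x − 18)·sqrt(39n) gives I(n) = (1/sqrt(39n)) ∫_{−∞}^{∞} e^(−u^2) du = sqrt(π/(39n)).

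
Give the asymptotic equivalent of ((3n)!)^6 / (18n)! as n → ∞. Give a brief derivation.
((3n)!)^6/(18n)! ~ ((2π·3n)^(5/2) / sqrt(6)) · 6^(−6·3n)  →  0

Write N = 3n. Stirling: N! ~ sqrt(2π N)(N/e)^N and (6N)! ~ sqrt(2π·6N)·(6N/e)^(6N).
  (N!)^6/(6N)! ~ (2π N)^(6/2) (N/e)^(6N) / [sqrt(2π·6N) (6N/e)^(6N)]
     = (2π N)^(6/2) / sqrt(2π·6N) · (N/(6N))^(6N)
     = (2π N)^((6−1)/2) / sqrt(6) · 6^(−6N).
Since 6^6 > 1, the factor 6^(−6N) decays exponentially, so the ratio → 0. Substituting N = 3n gives the stated form.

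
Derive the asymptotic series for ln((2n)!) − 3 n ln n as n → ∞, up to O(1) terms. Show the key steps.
ln((2n)!) − 3 n ln n = −n ln n + 2(ln 2 − 1) n + (1/2) ln(2π·2n) + O(1/n)

Stirling: ln((2n)!) = 2n ln(2n) − 2n + (1/2) ln(2π·2n) + O(1/n).
Expand 2n ln(2n) = 2n (ln n + ln 2) = 2n ln n + 2n ln 2.
Subtract 3n ln n: leading term is (2 − 3) n ln n = −n ln n. The next term is 2n ln 2 − 2n = 2(ln 2 − 1) n. Then the (1/2) ln(2π·2n) correction.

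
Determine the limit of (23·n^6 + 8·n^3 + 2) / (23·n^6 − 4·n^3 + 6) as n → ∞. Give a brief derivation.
lim = 23/23 = 1

For large n the leading n^6 terms dominate both numerator and denominator. Dividing top and bottom by n^6, every other term tends to 0, leaving 23/23 = 1.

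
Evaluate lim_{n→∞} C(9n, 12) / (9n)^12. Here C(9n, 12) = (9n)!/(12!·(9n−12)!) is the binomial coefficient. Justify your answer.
lim = 1/12! = 1/479001600

With N = 9n → ∞: C(N, 12) / N^12 = [N(N−1)…(N−11)] / (12! · N^12) = (1/12!) · 1 · (1 − 1/(9n)) · … · (1 − 11/(9n)). Each factor → 1 as N → ∞, so the limit is 1/12! = 1/479001600.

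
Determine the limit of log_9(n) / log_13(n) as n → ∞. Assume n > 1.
lim = ln(13) / ln(9) = log_9(13)

Change of base: log_9(n) = ln n / ln 9 and log_13(n) = ln n / ln 13. The ratio is (ln n / ln 9) · (ln 13 / ln n) = ln 13 / ln 9, a constant independent of n. So the limit is ln 13 / ln 9 = log_9(13).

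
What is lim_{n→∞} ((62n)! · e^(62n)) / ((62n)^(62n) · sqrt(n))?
lim = sqrt(2π·62)

Stirling: (62n)! ~ sqrt(2π·62n) · (62n/e)^(62n). Hence
  (62n)! · e^(62n) / (62n)^(62n) ~ sqrt(2π·62n).
Dividing by sqrt(n): sqrt(2π·62n) / sqrt(n) = sqrt(2π·62) · n^((1−1)/2), so the limit is sqrt(2π·62).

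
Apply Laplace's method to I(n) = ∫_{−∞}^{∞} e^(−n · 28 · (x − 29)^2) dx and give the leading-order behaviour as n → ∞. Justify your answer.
I(n) = sqrt(π/(28n))

Here φ(x) = 28 · (x − 29)^2 has its unique minimum at x* = 29 with φ(x*) = 0 and φ''(x*) = 56. Laplace's method gives
  I(n) ~ e^(−n φ(x*)) · sqrt(2π / (n · φ''(x*))) = sqrt(2π / (56n)) = sqrt(π/(28n)).
This is exact: substituting u = (x − 29)·sqrt(28n) gives I(n) = (1/sqrt(28n)) ∫_{−∞}^{∞} e^(−u^2) du = sqrt(π/(28n)).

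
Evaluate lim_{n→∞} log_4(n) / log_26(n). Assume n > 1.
lim = ln(26) / ln(4) = log_4(26)

Change of base: log_4(n) = ln n / ln 4 and log_26(n) = ln n / ln 26. The ratio is (ln n / ln 4) · (ln 26 / ln n) = ln 26 / ln 4, a constant independent of n. So the limit is ln 26 / ln 4 = log_4(26).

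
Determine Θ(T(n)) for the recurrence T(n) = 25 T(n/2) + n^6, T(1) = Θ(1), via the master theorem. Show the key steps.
T(n) = Θ(n^6)

log_2 25 ≈ 4.644. f(n) = n^6 dominates n^(log_2 25) since 6 > 4.644, and the regularity condition a·f(n/b) = 25·(n/2)^6 = (25/64)·n^6 ≤ c·f(n) holds with c = 25/64 ≈ 0.391 < 1. So this is Case 3: T(n) = Θ(f(n)) = Θ(n^6).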